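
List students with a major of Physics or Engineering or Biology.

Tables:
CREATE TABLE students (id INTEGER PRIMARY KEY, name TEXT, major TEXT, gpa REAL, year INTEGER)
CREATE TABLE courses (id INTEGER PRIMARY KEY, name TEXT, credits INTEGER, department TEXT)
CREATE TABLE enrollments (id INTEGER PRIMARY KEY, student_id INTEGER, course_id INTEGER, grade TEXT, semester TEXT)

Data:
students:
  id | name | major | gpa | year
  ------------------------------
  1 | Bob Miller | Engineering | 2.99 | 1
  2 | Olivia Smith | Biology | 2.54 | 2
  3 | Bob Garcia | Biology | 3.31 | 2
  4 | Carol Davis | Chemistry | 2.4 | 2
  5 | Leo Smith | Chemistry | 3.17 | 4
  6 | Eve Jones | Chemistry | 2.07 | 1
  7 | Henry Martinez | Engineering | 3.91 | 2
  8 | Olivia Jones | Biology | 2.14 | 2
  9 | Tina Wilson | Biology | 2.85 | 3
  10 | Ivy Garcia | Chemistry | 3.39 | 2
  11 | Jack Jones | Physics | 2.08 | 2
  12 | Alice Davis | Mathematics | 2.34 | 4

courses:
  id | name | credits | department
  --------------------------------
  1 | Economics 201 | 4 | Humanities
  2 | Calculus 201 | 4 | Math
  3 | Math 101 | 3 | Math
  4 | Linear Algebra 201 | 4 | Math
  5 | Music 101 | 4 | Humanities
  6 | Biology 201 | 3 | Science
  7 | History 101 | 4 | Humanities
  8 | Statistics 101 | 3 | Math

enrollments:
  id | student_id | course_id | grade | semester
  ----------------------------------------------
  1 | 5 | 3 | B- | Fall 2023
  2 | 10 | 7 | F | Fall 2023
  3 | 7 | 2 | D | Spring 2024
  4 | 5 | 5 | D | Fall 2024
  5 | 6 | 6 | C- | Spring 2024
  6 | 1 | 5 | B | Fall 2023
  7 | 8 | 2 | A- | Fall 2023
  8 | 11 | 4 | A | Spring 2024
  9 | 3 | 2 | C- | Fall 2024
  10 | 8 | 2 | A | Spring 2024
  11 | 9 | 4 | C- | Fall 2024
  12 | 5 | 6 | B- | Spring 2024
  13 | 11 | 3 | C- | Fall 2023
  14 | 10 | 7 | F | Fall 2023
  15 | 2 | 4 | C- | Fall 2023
SELECT name, major FROM students WHERE major IN ('Physics', 'Engineering', 'Biology')

Execution result:
name | major
Bob Miller | Engineering
Olivia Smith | Biology
Bob Garcia | Biology
Henry Martinez | Engineering
Olivia Jones | Biology
Tina Wilson | Biology
Jack Jones | Physics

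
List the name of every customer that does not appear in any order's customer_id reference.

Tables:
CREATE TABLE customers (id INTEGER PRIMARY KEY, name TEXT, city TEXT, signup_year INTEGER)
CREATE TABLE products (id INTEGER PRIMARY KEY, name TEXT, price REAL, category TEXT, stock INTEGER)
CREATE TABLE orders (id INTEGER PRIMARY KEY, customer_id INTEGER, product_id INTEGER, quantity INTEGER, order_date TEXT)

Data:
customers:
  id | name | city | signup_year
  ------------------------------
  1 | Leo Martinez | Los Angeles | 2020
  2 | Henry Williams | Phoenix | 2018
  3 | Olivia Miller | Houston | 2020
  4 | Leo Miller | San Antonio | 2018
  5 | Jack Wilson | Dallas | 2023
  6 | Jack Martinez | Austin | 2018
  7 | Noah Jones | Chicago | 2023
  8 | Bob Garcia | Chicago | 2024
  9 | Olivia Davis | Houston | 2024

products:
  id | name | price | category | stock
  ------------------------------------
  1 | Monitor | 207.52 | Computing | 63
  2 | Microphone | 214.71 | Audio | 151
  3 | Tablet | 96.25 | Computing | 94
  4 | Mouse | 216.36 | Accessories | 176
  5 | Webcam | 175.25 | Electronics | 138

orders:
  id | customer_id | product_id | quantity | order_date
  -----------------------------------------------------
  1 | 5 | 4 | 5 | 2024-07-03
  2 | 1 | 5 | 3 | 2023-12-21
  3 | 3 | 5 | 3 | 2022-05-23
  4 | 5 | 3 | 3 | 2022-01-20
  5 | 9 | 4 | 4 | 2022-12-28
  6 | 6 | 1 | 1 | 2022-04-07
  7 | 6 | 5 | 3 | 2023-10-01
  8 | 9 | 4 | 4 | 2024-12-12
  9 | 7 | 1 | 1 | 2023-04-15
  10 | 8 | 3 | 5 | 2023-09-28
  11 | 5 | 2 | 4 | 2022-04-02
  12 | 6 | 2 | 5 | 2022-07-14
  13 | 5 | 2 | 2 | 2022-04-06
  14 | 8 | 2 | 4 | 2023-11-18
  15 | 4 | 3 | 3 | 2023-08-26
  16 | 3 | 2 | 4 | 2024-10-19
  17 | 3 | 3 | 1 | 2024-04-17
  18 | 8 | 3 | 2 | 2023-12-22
SELECT p.name FROM customers p LEFT JOIN orders c ON c.customer_id = p.id WHERE c.id IS NULL

Execution result:
Henry Williams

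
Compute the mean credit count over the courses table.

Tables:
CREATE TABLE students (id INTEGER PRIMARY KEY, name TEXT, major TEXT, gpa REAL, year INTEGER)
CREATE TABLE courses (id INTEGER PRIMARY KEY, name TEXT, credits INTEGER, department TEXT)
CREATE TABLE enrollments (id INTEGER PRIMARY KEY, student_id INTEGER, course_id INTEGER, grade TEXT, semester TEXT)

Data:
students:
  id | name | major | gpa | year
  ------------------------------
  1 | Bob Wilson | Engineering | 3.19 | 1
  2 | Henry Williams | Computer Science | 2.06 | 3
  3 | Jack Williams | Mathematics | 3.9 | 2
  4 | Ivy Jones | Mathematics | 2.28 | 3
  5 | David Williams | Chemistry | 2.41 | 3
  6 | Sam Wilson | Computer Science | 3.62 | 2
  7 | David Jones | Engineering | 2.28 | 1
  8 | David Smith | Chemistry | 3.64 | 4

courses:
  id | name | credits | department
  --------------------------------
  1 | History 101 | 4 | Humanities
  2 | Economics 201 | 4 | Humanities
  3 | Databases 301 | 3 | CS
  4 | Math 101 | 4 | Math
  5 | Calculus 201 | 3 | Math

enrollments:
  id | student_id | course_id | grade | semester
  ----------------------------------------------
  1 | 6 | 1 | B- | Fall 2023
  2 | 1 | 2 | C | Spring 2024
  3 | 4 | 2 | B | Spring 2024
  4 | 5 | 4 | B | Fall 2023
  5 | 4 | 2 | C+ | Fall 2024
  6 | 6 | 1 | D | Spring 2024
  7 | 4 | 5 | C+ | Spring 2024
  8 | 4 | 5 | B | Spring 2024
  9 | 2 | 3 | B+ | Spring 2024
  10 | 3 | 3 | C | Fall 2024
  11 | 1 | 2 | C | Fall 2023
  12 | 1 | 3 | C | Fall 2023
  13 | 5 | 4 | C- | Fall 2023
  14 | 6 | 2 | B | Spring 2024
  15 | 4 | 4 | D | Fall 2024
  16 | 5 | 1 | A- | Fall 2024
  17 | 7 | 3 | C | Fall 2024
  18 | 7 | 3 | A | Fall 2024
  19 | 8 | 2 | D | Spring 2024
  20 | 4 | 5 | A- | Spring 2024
SELECT AVG(credits) FROM courses

Execution result:
3.60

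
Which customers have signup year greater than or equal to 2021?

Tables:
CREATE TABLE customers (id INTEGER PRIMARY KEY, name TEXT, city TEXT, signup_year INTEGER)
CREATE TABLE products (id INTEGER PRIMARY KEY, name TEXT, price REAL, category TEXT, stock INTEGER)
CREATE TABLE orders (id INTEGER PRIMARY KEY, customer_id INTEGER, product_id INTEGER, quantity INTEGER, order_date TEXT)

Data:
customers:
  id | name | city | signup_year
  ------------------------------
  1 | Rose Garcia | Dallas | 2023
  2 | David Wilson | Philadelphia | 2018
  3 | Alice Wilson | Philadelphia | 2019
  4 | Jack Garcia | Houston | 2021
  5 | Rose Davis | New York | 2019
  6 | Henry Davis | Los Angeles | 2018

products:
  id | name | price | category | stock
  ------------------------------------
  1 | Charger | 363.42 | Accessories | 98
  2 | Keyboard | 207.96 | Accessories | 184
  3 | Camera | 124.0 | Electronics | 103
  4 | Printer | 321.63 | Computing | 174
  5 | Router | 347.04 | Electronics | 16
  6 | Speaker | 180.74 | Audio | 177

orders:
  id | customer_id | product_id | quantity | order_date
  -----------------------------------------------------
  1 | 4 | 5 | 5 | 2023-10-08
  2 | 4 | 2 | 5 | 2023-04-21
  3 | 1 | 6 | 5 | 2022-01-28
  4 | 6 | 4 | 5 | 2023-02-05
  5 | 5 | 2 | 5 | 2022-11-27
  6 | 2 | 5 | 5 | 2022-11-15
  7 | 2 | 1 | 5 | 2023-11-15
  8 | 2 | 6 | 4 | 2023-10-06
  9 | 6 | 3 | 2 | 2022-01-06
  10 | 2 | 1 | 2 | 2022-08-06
SELECT name, signup_year FROM customers WHERE signup_year >= 2021

Execution result:
name | signup_year
Rose Garcia | 2023
Jack Garcia | 2021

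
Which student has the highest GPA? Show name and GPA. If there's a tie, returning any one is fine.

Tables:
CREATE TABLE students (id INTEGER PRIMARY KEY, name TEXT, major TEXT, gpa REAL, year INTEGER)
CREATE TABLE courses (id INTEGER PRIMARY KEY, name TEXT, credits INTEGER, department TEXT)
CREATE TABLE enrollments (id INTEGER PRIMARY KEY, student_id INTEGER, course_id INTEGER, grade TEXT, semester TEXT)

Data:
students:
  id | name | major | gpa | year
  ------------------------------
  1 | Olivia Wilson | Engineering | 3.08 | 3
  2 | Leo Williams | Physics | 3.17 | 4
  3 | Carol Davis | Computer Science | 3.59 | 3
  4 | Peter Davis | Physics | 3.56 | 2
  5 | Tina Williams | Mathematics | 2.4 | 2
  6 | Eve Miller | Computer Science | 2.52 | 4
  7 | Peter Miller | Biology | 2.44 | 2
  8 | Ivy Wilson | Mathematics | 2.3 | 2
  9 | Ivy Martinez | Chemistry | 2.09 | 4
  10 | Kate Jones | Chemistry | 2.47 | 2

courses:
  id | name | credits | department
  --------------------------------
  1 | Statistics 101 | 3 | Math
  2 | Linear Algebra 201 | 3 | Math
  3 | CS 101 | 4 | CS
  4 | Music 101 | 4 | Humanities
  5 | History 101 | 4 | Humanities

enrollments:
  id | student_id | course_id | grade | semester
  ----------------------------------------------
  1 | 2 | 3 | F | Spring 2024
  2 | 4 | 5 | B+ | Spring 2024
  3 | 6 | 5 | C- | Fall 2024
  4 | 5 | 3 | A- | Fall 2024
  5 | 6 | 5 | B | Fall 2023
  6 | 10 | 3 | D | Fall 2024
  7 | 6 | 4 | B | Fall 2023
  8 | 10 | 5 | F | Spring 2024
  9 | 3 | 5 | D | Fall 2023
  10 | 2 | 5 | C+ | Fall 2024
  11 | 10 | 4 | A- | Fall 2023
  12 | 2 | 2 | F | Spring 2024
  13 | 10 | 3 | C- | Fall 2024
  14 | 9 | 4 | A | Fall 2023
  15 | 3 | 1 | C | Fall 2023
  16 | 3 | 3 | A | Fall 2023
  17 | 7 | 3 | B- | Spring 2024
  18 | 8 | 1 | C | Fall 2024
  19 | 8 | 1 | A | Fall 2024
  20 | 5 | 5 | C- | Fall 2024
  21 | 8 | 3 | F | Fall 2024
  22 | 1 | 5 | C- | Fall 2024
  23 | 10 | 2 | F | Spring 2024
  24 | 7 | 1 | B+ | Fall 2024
SELECT name, gpa FROM students ORDER BY gpa DESC LIMIT 1

Execution result:
name | gpa
Carol Davis | 3.59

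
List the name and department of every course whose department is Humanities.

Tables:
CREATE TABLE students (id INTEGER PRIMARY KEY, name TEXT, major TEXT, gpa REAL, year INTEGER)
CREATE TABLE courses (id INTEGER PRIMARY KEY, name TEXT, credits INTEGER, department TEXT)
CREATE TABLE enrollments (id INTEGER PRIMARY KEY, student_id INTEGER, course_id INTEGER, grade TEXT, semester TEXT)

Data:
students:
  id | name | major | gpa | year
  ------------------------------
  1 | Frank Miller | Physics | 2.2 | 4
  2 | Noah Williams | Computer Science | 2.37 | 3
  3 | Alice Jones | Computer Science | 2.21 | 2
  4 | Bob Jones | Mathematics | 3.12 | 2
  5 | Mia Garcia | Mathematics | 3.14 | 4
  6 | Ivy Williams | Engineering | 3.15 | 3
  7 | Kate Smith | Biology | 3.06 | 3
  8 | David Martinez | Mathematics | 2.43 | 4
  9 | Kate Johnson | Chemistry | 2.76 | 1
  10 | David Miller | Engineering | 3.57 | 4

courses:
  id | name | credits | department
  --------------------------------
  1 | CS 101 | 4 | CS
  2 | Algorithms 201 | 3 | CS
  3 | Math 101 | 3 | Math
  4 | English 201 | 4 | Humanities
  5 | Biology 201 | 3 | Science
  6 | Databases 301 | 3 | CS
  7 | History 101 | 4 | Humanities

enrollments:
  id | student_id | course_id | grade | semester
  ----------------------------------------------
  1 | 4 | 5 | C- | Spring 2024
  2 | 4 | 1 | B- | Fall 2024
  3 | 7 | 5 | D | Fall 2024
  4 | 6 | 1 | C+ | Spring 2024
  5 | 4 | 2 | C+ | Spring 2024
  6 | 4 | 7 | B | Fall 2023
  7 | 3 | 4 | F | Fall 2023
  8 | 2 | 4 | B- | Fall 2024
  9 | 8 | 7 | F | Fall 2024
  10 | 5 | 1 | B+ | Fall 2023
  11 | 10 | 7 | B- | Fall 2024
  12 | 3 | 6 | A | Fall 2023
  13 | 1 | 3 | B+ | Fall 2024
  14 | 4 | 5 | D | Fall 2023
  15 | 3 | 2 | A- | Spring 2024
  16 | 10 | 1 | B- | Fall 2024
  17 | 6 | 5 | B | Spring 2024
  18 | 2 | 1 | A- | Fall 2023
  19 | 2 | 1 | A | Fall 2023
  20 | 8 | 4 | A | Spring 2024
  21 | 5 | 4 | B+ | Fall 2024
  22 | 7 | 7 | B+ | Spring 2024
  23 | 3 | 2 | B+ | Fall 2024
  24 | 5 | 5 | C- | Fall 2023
SELECT name, department FROM courses WHERE department = 'Humanities'

Execution result:
name | department
English 201 | Humanities
History 101 | Humanities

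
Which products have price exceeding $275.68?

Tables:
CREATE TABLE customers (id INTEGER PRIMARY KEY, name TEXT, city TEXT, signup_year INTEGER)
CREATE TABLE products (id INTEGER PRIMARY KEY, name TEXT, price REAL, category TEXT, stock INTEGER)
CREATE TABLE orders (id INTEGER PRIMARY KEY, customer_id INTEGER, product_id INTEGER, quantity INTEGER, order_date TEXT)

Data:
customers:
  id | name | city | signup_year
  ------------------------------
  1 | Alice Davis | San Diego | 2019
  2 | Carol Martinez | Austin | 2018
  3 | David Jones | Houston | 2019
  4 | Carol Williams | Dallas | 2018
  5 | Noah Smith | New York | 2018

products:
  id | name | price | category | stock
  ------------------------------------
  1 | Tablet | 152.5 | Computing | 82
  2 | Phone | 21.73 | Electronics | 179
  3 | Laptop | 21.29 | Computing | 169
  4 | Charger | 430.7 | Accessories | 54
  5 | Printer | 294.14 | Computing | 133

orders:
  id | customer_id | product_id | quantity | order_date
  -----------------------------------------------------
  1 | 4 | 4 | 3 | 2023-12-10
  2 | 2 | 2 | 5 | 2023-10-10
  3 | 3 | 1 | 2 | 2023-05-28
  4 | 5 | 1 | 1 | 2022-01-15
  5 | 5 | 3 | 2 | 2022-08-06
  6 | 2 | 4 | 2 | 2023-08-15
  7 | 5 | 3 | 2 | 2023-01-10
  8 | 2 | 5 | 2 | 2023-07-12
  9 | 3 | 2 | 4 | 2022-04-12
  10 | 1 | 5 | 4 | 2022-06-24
SELECT name, price FROM products WHERE price > 275.68

Execution result:
name | price
Charger | 430.70
Printer | 294.14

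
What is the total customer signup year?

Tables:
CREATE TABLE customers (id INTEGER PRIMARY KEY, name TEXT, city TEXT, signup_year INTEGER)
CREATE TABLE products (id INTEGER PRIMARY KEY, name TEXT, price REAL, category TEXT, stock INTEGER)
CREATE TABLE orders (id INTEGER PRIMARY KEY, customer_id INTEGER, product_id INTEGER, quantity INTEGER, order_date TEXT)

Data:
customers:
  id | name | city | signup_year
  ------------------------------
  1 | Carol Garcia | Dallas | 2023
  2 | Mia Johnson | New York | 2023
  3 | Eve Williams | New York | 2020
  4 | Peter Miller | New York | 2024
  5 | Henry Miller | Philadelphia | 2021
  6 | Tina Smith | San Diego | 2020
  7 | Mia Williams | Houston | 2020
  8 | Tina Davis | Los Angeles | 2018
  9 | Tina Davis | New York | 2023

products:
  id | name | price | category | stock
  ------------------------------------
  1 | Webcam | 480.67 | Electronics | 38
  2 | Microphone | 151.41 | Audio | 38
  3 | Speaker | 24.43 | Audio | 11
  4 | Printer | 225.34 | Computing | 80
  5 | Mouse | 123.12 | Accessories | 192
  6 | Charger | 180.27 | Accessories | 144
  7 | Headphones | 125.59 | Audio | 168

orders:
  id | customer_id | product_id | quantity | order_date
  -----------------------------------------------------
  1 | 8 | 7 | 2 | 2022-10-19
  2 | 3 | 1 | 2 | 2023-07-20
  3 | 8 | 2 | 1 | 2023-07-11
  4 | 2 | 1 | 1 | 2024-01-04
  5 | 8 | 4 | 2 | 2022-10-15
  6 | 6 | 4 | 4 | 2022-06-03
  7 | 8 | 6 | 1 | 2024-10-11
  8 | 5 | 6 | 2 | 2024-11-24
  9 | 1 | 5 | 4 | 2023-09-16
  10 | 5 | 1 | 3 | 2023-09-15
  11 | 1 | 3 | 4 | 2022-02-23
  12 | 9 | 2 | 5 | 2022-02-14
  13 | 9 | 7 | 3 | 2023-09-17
SELECT SUM(signup_year) FROM customers

Execution result:
18192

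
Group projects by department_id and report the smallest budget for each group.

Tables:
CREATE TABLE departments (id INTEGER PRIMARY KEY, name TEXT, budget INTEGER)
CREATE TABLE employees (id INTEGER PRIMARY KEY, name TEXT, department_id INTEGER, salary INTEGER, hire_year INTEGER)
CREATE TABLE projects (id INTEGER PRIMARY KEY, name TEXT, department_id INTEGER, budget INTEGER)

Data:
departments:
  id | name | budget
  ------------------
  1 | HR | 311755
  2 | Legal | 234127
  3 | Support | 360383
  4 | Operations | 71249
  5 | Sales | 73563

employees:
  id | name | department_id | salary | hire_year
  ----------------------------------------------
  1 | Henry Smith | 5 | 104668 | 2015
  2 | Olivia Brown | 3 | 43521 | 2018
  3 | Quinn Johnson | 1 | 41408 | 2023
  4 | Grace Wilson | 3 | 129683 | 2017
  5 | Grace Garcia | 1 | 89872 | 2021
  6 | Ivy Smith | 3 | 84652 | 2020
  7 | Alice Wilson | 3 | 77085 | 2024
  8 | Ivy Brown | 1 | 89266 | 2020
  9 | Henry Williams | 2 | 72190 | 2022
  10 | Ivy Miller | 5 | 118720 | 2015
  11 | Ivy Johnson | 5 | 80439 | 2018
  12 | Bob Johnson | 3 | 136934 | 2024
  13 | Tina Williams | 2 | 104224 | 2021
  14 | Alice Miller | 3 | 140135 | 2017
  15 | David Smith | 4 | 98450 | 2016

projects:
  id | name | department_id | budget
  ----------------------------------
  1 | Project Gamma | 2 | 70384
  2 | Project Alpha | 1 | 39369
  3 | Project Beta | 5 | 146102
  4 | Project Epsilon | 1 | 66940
SELECT department_id, MIN(budget) AS min_budget FROM projects GROUP BY department_id

Execution result:
department_id | min_budget
1 | 39369
2 | 70384
5 | 146102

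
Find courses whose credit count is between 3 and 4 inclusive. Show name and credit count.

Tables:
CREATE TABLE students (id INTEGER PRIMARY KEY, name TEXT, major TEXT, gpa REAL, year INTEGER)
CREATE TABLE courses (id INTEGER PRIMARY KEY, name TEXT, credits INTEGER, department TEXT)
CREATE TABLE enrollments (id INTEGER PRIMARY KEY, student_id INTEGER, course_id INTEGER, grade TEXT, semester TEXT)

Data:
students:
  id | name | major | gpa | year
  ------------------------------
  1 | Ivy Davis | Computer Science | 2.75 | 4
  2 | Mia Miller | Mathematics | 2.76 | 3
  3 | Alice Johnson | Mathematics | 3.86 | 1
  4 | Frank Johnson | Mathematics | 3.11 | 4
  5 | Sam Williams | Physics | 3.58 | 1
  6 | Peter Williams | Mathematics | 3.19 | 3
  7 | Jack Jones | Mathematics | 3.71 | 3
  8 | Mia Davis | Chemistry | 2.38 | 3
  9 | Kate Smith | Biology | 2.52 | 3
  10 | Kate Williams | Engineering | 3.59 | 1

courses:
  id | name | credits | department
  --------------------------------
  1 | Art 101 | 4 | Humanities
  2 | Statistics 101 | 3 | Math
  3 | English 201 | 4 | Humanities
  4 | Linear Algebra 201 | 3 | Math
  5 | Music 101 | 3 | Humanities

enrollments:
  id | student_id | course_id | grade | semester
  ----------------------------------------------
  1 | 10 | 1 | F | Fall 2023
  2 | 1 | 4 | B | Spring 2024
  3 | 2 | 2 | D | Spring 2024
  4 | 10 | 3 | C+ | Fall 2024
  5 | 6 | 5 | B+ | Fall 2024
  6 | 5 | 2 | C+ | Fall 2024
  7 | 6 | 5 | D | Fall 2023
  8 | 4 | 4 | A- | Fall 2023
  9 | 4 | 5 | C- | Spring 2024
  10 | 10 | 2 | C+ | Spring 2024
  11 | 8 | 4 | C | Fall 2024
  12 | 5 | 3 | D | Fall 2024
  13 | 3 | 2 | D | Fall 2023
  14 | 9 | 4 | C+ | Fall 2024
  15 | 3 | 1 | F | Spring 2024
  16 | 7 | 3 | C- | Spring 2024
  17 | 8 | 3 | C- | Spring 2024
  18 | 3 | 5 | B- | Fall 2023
SELECT name, credits FROM courses WHERE credits BETWEEN 3 AND 4

Execution result:
name | credits
Art 101 | 4
Statistics 101 | 3
English 201 | 4
Linear Algebra 201 | 3
Music 101 | 3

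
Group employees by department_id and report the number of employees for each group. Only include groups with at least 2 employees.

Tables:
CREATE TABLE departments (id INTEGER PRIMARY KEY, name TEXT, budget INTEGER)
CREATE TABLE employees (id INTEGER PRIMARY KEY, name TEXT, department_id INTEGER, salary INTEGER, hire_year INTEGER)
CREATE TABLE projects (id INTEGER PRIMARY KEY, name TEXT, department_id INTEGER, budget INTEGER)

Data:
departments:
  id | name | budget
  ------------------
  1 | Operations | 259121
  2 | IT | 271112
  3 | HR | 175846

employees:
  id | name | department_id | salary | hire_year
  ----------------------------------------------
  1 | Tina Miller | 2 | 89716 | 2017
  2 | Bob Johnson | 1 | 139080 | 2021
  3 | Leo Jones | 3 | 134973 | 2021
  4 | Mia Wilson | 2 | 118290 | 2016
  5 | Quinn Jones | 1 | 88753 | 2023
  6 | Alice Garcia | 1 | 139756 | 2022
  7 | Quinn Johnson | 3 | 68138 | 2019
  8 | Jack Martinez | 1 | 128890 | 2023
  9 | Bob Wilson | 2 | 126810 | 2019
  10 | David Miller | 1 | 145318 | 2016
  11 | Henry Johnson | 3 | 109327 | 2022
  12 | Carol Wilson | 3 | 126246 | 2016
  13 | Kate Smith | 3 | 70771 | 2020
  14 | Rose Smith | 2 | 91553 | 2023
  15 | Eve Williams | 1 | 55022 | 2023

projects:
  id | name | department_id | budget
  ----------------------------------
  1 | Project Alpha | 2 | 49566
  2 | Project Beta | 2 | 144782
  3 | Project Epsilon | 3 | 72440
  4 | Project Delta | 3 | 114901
SELECT department_id, COUNT(*) AS n FROM employees GROUP BY department_id HAVING COUNT(*) >= 2

Execution result:
department_id | n
1 | 6
2 | 4
3 | 5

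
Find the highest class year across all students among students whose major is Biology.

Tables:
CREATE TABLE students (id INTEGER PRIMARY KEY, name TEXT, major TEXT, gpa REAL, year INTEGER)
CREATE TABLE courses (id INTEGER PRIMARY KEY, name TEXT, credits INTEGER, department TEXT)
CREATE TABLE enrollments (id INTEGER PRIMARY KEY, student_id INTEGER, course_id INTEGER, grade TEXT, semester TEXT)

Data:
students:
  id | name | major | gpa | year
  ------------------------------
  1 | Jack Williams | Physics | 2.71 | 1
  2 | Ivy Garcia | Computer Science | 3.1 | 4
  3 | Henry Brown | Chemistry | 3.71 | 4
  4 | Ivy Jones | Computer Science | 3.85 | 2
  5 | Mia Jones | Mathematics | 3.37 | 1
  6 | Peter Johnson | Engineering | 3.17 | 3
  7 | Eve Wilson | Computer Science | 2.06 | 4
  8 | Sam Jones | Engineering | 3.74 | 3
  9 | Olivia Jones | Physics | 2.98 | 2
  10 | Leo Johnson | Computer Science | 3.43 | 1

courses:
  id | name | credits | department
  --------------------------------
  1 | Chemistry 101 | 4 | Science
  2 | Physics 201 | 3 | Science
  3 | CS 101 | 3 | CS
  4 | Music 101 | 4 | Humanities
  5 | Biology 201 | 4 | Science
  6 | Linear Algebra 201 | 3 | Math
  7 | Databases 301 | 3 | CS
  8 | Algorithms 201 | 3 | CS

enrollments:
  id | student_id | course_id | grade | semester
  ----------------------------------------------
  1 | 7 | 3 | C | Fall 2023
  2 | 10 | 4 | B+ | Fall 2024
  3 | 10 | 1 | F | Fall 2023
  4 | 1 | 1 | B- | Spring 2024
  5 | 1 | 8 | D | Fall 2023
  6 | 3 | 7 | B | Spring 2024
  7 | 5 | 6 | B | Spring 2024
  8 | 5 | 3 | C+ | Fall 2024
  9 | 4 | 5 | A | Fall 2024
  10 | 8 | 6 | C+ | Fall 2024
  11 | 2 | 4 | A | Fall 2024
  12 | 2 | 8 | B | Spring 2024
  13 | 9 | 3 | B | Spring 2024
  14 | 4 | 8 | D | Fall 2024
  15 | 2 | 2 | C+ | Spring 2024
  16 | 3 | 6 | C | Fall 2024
SELECT MAX(year) FROM students WHERE major = 'Biology'

Execution result:
NULL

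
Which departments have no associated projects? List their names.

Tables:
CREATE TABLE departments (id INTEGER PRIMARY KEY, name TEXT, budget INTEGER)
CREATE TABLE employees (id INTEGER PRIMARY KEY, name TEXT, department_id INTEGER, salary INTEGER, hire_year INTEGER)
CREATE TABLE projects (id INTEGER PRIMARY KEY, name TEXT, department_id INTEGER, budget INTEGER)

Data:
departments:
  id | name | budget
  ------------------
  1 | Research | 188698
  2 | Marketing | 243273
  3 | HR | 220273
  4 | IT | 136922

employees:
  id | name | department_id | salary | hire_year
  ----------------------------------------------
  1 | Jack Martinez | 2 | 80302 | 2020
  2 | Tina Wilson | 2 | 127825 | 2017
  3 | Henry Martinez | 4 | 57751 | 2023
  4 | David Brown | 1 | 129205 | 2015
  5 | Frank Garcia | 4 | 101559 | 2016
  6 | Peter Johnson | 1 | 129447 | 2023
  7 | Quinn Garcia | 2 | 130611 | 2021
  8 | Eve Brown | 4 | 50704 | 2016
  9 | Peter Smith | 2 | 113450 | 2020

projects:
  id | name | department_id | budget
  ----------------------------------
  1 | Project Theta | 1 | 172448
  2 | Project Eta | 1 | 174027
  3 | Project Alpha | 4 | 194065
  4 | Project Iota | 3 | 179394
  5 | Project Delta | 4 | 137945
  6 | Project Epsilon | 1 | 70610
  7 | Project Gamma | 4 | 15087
SELECT p.name FROM departments p LEFT JOIN projects c ON c.department_id = p.id WHERE c.id IS NULL

Execution result:
Marketing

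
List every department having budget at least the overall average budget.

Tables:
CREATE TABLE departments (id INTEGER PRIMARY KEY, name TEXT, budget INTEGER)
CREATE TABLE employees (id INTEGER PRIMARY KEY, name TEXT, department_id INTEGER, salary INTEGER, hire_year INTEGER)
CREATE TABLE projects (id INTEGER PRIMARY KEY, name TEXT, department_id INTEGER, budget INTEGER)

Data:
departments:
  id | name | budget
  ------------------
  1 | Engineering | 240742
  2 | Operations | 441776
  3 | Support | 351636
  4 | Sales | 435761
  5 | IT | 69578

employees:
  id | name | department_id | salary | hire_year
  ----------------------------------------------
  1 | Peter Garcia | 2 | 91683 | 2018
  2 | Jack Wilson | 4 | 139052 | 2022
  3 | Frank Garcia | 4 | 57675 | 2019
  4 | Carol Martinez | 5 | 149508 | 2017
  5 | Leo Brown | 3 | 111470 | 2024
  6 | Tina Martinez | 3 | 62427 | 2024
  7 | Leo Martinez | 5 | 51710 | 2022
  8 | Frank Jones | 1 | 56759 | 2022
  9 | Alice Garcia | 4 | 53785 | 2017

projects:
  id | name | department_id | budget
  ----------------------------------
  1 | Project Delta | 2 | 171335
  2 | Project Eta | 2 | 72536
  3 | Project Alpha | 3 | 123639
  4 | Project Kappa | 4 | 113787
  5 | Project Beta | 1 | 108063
SELECT name, budget FROM departments WHERE budget >= (SELECT AVG(budget) FROM departments)

Execution result:
name | budget
Operations | 441776
Support | 351636
Sales | 435761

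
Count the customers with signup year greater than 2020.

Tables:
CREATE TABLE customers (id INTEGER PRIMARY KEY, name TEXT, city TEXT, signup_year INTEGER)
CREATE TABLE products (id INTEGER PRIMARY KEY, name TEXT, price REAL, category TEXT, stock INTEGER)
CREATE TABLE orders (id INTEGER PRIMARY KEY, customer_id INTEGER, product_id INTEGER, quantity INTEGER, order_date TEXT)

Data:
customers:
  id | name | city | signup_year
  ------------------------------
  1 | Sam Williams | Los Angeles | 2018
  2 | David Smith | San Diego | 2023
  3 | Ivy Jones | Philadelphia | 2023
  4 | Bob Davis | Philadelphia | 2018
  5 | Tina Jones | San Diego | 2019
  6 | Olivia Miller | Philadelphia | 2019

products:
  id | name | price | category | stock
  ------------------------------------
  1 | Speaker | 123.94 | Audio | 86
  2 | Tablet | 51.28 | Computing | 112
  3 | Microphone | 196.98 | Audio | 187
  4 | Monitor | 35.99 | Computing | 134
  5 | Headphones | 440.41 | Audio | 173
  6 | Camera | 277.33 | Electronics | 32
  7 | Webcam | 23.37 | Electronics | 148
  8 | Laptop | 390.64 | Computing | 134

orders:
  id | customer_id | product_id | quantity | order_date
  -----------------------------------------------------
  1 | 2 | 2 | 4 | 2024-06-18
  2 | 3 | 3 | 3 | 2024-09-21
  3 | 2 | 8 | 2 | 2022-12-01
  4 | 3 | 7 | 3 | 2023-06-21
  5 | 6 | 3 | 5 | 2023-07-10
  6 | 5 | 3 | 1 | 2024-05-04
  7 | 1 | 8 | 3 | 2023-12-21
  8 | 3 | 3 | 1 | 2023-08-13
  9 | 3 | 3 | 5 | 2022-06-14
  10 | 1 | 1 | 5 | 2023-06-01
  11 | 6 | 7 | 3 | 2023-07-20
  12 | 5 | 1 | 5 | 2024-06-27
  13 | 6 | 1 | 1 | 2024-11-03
SELECT COUNT(*) FROM customers WHERE signup_year > 2020

Execution result:
2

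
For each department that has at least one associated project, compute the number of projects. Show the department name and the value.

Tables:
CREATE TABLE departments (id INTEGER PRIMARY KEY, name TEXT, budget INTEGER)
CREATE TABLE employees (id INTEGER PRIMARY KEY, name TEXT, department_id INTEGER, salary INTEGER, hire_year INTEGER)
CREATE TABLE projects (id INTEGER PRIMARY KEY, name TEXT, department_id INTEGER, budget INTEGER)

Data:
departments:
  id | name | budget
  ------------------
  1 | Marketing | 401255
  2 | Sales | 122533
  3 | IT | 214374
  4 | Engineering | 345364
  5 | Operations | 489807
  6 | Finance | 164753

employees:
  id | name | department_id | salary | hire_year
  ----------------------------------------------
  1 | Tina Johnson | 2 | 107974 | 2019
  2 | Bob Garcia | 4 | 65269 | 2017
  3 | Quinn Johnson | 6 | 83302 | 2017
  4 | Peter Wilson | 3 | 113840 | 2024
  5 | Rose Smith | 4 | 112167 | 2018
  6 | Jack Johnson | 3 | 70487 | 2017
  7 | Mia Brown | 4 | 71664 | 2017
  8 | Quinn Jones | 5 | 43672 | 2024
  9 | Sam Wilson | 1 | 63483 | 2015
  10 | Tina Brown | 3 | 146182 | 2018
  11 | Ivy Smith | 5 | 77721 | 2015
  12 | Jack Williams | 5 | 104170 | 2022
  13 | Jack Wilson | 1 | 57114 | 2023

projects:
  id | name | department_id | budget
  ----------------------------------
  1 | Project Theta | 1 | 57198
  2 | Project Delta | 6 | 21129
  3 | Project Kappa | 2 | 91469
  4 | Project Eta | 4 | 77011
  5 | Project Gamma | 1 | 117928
SELECT p.name, COUNT(*) AS n FROM projects c JOIN departments p ON c.department_id = p.id GROUP BY p.id, p.name

Execution result:
name | n
Marketing | 2
Sales | 1
Engineering | 1
Finance | 1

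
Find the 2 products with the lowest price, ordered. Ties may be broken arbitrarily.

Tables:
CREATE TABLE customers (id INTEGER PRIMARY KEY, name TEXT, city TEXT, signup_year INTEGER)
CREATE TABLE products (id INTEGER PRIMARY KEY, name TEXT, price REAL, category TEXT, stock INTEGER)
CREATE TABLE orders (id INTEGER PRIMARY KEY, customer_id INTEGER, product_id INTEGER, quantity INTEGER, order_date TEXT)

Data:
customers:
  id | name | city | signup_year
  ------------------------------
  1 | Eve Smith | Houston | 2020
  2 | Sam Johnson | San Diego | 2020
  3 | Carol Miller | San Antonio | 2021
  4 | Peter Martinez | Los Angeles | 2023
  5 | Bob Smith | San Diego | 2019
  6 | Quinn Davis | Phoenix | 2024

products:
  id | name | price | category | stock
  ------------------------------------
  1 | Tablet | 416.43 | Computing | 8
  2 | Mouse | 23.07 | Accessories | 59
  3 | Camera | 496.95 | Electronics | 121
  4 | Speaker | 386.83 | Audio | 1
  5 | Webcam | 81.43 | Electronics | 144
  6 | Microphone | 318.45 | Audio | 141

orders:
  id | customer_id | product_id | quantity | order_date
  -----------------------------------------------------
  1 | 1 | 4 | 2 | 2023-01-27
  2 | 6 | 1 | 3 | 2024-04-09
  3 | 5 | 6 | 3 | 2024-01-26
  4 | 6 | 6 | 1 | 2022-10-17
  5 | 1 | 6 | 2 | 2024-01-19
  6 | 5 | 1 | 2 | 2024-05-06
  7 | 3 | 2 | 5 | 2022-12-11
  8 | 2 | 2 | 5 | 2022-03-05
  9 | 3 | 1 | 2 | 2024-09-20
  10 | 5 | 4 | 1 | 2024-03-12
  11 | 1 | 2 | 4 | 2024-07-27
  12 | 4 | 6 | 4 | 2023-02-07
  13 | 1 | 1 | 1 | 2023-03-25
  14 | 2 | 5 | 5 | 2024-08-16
SELECT name, price FROM products ORDER BY price ASC LIMIT 2

Execution result:
name | price
Mouse | 23.07
Webcam | 81.43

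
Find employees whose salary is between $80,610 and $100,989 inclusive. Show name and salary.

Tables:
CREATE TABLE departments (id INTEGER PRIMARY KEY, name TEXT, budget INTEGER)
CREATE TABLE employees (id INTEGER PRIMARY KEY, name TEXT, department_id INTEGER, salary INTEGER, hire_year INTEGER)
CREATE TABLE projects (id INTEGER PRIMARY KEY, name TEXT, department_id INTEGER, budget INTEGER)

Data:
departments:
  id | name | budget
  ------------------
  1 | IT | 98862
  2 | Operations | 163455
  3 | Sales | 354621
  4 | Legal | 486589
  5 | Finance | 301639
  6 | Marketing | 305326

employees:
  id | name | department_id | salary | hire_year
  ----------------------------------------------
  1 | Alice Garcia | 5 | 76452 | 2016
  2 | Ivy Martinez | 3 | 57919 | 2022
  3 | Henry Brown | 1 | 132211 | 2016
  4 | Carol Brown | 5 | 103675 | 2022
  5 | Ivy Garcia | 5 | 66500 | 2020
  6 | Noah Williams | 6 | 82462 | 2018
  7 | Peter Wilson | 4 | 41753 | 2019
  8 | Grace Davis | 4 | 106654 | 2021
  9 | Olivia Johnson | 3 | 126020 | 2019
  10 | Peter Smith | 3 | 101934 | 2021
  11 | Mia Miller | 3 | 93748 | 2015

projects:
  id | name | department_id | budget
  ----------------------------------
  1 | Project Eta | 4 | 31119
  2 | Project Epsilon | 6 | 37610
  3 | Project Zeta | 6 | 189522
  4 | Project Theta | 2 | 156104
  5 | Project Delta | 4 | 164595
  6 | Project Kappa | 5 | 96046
SELECT name, salary FROM employees WHERE salary BETWEEN 80610 AND 100989

Execution result:
name | salary
Noah Williams | 82462
Mia Miller | 93748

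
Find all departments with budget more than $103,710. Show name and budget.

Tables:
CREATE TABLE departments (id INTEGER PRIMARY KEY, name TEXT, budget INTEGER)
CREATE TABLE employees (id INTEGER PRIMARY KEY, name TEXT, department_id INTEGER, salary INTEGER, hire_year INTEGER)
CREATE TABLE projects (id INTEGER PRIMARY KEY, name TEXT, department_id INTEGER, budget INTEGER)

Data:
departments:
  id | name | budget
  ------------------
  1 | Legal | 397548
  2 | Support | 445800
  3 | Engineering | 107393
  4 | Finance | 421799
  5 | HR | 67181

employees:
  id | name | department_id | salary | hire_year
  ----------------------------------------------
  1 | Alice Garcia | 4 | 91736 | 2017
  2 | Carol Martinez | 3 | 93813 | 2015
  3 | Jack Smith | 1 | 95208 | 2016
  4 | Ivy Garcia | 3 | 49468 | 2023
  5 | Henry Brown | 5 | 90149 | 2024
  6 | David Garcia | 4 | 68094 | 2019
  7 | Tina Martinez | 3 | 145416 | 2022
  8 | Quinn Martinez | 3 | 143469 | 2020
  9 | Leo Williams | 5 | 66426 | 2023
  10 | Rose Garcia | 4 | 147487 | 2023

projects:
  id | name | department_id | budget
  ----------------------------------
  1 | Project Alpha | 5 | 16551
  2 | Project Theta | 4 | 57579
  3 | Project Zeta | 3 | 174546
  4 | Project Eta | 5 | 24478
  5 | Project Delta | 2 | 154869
SELECT name, budget FROM departments WHERE budget > 103710

Execution result:
name | budget
Legal | 397548
Support | 445800
Engineering | 107393
Finance | 421799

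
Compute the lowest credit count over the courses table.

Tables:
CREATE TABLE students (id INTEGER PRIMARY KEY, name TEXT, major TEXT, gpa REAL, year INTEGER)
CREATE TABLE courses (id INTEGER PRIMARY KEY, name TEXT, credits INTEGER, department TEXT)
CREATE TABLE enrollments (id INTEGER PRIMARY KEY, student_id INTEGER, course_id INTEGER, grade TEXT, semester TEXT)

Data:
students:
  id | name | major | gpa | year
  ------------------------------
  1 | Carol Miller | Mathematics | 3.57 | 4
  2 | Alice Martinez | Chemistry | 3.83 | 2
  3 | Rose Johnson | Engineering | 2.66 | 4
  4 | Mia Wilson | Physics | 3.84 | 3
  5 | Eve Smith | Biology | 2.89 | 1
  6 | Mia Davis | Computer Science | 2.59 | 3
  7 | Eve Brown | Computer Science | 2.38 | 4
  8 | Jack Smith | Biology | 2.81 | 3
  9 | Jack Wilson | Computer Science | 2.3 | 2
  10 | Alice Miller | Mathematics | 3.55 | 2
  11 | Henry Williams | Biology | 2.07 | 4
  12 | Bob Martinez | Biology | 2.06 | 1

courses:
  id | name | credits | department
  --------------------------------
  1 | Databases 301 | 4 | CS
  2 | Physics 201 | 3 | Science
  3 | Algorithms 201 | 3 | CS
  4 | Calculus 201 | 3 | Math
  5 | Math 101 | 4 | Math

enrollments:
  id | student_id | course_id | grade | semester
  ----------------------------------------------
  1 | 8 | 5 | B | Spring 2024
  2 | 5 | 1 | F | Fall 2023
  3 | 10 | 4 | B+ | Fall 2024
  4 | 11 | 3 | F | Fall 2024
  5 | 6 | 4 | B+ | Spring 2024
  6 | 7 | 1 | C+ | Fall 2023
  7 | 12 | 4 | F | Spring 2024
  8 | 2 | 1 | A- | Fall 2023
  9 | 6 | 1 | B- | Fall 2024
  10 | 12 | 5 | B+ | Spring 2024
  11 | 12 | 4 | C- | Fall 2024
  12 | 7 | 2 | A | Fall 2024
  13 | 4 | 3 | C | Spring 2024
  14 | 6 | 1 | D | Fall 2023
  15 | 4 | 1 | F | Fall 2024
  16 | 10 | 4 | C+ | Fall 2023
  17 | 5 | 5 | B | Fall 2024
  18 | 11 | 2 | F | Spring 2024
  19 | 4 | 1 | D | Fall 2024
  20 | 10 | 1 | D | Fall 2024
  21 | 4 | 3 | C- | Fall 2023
SELECT MIN(credits) FROM courses

Execution result:
3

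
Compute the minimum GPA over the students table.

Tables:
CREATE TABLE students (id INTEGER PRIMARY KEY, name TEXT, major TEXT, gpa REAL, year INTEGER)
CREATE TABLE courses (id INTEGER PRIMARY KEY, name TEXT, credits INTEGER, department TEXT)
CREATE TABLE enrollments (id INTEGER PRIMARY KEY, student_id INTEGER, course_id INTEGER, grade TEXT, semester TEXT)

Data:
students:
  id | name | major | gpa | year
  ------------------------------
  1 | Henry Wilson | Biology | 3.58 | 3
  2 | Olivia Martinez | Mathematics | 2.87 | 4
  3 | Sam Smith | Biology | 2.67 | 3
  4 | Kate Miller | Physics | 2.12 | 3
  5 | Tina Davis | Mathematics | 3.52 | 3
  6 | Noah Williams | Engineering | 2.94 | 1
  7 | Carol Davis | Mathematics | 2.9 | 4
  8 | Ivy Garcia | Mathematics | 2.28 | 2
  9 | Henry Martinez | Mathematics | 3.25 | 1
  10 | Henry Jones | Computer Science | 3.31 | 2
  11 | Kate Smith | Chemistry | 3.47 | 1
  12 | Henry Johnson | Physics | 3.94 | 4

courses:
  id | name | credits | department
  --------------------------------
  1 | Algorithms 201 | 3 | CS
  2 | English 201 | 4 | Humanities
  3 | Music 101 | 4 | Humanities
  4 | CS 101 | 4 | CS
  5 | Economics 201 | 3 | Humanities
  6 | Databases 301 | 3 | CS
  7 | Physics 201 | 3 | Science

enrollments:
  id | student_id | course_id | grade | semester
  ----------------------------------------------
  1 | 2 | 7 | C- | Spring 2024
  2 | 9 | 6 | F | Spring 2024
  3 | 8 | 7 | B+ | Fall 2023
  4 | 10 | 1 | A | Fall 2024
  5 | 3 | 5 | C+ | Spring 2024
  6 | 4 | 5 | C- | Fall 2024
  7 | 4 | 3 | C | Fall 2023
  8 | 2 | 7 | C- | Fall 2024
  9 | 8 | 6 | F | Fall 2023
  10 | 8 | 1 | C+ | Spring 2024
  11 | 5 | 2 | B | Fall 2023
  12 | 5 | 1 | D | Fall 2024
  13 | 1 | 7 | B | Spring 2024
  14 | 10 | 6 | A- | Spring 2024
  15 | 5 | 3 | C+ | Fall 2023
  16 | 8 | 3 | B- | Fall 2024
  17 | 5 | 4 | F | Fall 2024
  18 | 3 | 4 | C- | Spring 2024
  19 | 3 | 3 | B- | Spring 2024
SELECT MIN(gpa) FROM students

Execution result:
2.12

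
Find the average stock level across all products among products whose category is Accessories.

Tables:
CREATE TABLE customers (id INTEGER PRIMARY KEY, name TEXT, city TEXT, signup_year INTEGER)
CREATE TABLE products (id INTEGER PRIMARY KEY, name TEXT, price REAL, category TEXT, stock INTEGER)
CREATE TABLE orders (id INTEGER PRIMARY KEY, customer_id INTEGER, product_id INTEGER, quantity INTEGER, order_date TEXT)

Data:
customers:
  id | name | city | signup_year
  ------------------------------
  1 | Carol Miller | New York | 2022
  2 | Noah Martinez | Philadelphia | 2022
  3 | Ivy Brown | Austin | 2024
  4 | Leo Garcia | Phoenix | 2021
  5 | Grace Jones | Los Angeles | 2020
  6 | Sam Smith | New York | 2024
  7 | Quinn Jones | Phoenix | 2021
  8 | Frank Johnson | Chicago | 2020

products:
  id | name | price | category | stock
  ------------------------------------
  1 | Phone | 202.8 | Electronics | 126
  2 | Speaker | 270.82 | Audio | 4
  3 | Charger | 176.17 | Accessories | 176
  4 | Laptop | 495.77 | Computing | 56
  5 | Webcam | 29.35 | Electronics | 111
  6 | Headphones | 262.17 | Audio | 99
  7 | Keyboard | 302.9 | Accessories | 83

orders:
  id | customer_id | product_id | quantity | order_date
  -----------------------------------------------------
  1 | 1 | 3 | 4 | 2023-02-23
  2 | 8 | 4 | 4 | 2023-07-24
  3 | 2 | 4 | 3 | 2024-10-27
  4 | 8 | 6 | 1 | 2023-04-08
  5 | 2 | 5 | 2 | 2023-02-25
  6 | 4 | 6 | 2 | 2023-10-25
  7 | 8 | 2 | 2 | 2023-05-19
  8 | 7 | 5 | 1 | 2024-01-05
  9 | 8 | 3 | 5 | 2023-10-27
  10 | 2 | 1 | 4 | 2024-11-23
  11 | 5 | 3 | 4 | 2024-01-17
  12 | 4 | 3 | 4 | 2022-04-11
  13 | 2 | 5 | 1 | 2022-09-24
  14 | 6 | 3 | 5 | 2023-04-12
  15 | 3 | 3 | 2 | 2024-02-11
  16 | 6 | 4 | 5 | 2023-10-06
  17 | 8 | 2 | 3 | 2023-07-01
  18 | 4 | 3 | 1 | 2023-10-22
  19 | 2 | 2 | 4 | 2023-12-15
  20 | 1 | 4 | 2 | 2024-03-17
SELECT AVG(stock) FROM products WHERE category = 'Accessories'

Execution result:
129.50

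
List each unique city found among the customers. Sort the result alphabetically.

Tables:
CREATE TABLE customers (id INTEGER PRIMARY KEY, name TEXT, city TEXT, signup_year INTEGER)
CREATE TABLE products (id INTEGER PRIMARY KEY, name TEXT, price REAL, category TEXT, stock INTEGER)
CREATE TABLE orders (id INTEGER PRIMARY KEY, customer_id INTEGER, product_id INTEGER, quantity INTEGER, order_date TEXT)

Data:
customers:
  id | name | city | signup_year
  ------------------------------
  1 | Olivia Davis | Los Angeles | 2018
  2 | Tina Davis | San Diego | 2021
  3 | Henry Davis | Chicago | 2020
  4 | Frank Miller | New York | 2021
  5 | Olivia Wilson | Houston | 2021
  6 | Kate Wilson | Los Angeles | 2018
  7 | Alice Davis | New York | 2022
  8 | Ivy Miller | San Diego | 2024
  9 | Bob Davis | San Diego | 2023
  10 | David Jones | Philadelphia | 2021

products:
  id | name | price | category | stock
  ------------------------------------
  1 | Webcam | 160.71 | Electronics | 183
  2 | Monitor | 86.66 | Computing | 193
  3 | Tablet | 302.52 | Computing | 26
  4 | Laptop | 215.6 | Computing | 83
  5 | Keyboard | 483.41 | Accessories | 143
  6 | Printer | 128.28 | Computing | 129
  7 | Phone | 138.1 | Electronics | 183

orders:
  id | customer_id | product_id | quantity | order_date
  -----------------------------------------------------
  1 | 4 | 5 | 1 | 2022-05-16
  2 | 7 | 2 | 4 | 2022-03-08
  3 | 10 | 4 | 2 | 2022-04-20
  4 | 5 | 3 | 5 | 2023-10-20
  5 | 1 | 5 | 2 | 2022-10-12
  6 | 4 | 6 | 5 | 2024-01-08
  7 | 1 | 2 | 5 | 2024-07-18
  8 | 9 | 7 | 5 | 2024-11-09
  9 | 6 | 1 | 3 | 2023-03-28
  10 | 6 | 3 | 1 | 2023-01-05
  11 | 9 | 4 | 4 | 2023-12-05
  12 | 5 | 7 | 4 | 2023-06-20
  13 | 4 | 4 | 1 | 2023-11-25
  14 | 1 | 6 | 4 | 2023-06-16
SELECT DISTINCT city FROM customers ORDER BY city

Execution result:
city
Chicago
Houston
Los Angeles
New York
Philadelphia
San Diego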